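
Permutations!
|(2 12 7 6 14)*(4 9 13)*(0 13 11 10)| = |(0 13 4 9 11 10)(2 12 7 6 14)| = 30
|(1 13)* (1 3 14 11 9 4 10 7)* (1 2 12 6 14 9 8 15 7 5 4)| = |(1 13 3 9)(2 12 6 14 11 8 15 7)(4 10 5)| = 24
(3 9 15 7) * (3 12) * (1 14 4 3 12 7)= [0, 14, 2, 9, 3, 5, 6, 7, 8, 15, 10, 11, 12, 13, 4, 1]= (1 14 4 3 9 15)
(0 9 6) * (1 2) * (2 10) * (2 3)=[9, 10, 1, 2, 4, 5, 0, 7, 8, 6, 3]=(0 9 6)(1 10 3 2)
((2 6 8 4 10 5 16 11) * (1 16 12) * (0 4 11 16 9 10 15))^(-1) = ((16)(0 4 15)(1 9 10 5 12)(2 6 8 11))^(-1) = (16)(0 15 4)(1 12 5 10 9)(2 11 8 6)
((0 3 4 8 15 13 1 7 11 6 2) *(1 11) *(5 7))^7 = ((0 3 4 8 15 13 11 6 2)(1 5 7))^7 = (0 6 13 8 3 2 11 15 4)(1 5 7)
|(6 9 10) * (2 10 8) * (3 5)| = 10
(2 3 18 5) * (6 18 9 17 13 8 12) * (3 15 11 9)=(2 15 11 9 17 13 8 12 6 18 5)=[0, 1, 15, 3, 4, 2, 18, 7, 12, 17, 10, 9, 6, 8, 14, 11, 16, 13, 5]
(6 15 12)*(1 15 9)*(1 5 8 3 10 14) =(1 15 12 6 9 5 8 3 10 14) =[0, 15, 2, 10, 4, 8, 9, 7, 3, 5, 14, 11, 6, 13, 1, 12]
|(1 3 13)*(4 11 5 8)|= 12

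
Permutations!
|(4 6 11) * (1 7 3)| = 3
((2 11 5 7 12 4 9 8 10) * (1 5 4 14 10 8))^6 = (1 2 7 4 14)(5 11 12 9 10)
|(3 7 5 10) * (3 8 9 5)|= |(3 7)(5 10 8 9)|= 4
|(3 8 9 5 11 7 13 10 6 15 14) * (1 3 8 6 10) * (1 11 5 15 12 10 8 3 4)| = 24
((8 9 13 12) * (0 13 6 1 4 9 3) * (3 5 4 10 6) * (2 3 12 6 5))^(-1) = ((0 13 6 1 10 5 4 9 12 8 2 3))^(-1) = (0 3 2 8 12 9 4 5 10 1 6 13)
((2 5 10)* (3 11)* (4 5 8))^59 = ((2 8 4 5 10)(3 11))^59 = (2 10 5 4 8)(3 11)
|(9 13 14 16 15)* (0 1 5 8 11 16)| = 10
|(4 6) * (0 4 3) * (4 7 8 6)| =5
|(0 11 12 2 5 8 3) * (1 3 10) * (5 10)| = |(0 11 12 2 10 1 3)(5 8)| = 14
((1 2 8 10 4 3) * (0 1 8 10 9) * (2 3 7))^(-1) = (0 9 8 3 1)(2 7 4 10)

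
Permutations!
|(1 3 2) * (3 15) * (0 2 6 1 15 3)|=3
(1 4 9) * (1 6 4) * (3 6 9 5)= (9)(3 6 4 5)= [0, 1, 2, 6, 5, 3, 4, 7, 8, 9]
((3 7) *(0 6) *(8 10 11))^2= ((0 6)(3 7)(8 10 11))^2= (8 11 10)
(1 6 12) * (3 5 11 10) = (1 6 12)(3 5 11 10) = [0, 6, 2, 5, 4, 11, 12, 7, 8, 9, 3, 10, 1]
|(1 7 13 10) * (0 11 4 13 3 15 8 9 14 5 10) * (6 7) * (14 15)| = 84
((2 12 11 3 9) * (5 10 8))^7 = ((2 12 11 3 9)(5 10 8))^7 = (2 11 9 12 3)(5 10 8)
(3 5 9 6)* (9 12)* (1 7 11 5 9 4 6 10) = (1 7 11 5 12 4 6 3 9 10) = [0, 7, 2, 9, 6, 12, 3, 11, 8, 10, 1, 5, 4]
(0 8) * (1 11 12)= [8, 11, 2, 3, 4, 5, 6, 7, 0, 9, 10, 12, 1]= (0 8)(1 11 12)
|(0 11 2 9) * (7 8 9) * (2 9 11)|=|(0 2 7 8 11 9)|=6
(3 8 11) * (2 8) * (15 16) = (2 8 11 3)(15 16) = [0, 1, 8, 2, 4, 5, 6, 7, 11, 9, 10, 3, 12, 13, 14, 16, 15]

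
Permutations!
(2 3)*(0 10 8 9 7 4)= [10, 1, 3, 2, 0, 5, 6, 4, 9, 7, 8]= (0 10 8 9 7 4)(2 3)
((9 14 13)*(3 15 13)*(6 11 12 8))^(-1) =((3 15 13 9 14)(6 11 12 8))^(-1) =(3 14 9 13 15)(6 8 12 11)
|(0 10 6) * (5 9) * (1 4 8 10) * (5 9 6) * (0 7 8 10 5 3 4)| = 12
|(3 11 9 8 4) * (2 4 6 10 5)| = |(2 4 3 11 9 8 6 10 5)| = 9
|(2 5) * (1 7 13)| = |(1 7 13)(2 5)| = 6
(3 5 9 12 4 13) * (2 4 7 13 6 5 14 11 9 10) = (2 4 6 5 10)(3 14 11 9 12 7 13) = [0, 1, 4, 14, 6, 10, 5, 13, 8, 12, 2, 9, 7, 3, 11]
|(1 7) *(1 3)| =3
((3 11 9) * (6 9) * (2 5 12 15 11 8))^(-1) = (2 8 3 9 6 11 15 12 5)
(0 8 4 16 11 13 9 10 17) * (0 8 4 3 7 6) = (0 4 16 11 13 9 10 17 8 3 7 6) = [4, 1, 2, 7, 16, 5, 0, 6, 3, 10, 17, 13, 12, 9, 14, 15, 11, 8]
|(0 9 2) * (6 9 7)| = |(0 7 6 9 2)| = 5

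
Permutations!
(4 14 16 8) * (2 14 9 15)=(2 14 16 8 4 9 15)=[0, 1, 14, 3, 9, 5, 6, 7, 4, 15, 10, 11, 12, 13, 16, 2, 8]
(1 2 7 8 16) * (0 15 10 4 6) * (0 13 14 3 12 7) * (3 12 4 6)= [15, 2, 0, 4, 3, 5, 13, 8, 16, 9, 6, 11, 7, 14, 12, 10, 1]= (0 15 10 6 13 14 12 7 8 16 1 2)(3 4)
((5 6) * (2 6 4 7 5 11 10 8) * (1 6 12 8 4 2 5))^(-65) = (1 6 11 10 4 7)(2 5 8 12)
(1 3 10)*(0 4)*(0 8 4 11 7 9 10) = (0 11 7 9 10 1 3)(4 8) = [11, 3, 2, 0, 8, 5, 6, 9, 4, 10, 1, 7]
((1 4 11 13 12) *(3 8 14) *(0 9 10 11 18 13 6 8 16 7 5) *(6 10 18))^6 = ((0 9 18 13 12 1 4 6 8 14 3 16 7 5)(10 11))^6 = (0 4 7 12 3 18 8)(1 16 13 14 9 6 5)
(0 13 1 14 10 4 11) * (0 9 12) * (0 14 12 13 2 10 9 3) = [2, 12, 10, 0, 11, 5, 6, 7, 8, 13, 4, 3, 14, 1, 9] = (0 2 10 4 11 3)(1 12 14 9 13)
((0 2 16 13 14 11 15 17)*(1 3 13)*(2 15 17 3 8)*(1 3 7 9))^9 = ((0 15 7 9 1 8 2 16 3 13 14 11 17))^9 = (0 13 8 15 14 2 7 11 16 9 17 3 1)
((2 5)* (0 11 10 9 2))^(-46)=(0 10 2)(5 11 9)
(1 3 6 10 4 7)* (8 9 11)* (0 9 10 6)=(0 9 11 8 10 4 7 1 3)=[9, 3, 2, 0, 7, 5, 6, 1, 10, 11, 4, 8]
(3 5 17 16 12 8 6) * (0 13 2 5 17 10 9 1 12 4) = (0 13 2 5 10 9 1 12 8 6 3 17 16 4) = [13, 12, 5, 17, 0, 10, 3, 7, 6, 1, 9, 11, 8, 2, 14, 15, 4, 16]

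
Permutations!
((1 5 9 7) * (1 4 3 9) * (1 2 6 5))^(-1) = (2 5 6)(3 4 7 9)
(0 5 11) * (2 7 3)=(0 5 11)(2 7 3)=[5, 1, 7, 2, 4, 11, 6, 3, 8, 9, 10, 0]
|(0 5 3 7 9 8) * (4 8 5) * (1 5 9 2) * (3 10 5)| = |(0 4 8)(1 3 7 2)(5 10)| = 12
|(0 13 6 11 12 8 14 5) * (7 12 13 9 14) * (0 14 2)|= |(0 9 2)(5 14)(6 11 13)(7 12 8)|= 6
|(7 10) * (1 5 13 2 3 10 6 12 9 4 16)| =12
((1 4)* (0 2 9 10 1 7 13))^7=((0 2 9 10 1 4 7 13))^7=(0 13 7 4 1 10 9 2)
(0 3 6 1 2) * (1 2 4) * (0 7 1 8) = (0 3 6 2 7 1 4 8) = [3, 4, 7, 6, 8, 5, 2, 1, 0]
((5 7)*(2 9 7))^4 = (9)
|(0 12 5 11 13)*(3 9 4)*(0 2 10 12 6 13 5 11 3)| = 11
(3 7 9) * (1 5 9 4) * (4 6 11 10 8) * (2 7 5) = (1 2 7 6 11 10 8 4)(3 5 9) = [0, 2, 7, 5, 1, 9, 11, 6, 4, 3, 8, 10]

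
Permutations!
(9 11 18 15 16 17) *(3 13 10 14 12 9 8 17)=(3 13 10 14 12 9 11 18 15 16)(8 17)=[0, 1, 2, 13, 4, 5, 6, 7, 17, 11, 14, 18, 9, 10, 12, 16, 3, 8, 15]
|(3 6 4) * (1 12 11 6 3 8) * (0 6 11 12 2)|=6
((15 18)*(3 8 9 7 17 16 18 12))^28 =((3 8 9 7 17 16 18 15 12))^28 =(3 8 9 7 17 16 18 15 12)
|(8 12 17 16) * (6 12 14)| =6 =|(6 12 17 16 8 14)|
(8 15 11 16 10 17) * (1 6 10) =(1 6 10 17 8 15 11 16) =[0, 6, 2, 3, 4, 5, 10, 7, 15, 9, 17, 16, 12, 13, 14, 11, 1, 8]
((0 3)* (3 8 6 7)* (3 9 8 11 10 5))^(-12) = (0 5 11 3 10)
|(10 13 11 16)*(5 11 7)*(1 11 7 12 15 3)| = |(1 11 16 10 13 12 15 3)(5 7)| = 8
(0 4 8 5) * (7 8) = [4, 1, 2, 3, 7, 0, 6, 8, 5] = (0 4 7 8 5)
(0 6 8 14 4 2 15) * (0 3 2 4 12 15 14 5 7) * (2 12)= [6, 1, 14, 12, 4, 7, 8, 0, 5, 9, 10, 11, 15, 13, 2, 3]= (0 6 8 5 7)(2 14)(3 12 15)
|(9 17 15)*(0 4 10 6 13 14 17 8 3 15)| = |(0 4 10 6 13 14 17)(3 15 9 8)| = 28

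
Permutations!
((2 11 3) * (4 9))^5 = (2 3 11)(4 9)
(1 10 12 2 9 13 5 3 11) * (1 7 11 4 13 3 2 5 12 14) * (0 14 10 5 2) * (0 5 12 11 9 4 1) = (0 14)(1 12 2 4 13 11 7 9 3) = [14, 12, 4, 1, 13, 5, 6, 9, 8, 3, 10, 7, 2, 11, 0]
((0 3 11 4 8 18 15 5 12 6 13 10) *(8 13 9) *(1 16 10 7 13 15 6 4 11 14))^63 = ((0 3 14 1 16 10)(4 15 5 12)(6 9 8 18)(7 13))^63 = (0 1)(3 16)(4 12 5 15)(6 18 8 9)(7 13)(10 14)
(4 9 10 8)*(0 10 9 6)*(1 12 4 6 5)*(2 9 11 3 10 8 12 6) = (0 8 2 9 11 3 10 12 4 5 1 6) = [8, 6, 9, 10, 5, 1, 0, 7, 2, 11, 12, 3, 4]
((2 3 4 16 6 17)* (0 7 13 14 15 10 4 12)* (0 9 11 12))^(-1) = (0 3 2 17 6 16 4 10 15 14 13 7)(9 12 11)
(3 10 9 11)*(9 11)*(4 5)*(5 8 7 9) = (3 10 11)(4 8 7 9 5) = [0, 1, 2, 10, 8, 4, 6, 9, 7, 5, 11, 3]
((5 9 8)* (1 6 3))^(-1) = ((1 6 3)(5 9 8))^(-1) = (1 3 6)(5 8 9)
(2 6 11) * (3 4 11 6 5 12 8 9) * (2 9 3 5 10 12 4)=(2 10 12 8 3)(4 11 9 5)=[0, 1, 10, 2, 11, 4, 6, 7, 3, 5, 12, 9, 8]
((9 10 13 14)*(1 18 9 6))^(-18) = (1 10 6 9 14 18 13)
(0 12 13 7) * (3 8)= (0 12 13 7)(3 8)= [12, 1, 2, 8, 4, 5, 6, 0, 3, 9, 10, 11, 13, 7]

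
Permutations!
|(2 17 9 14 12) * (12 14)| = |(2 17 9 12)| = 4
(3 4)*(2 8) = [0, 1, 8, 4, 3, 5, 6, 7, 2] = (2 8)(3 4)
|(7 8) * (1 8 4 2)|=5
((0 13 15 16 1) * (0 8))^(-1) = ((0 13 15 16 1 8))^(-1) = (0 8 1 16 15 13)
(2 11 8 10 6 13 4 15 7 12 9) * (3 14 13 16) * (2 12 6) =[0, 1, 11, 14, 15, 5, 16, 6, 10, 12, 2, 8, 9, 4, 13, 7, 3] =(2 11 8 10)(3 14 13 4 15 7 6 16)(9 12)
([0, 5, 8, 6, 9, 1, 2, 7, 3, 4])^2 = (9)(2 3)(6 8)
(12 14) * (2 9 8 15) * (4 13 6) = [0, 1, 9, 3, 13, 5, 4, 7, 15, 8, 10, 11, 14, 6, 12, 2] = (2 9 8 15)(4 13 6)(12 14)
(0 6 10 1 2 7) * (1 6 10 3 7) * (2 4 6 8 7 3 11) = (0 10 8 7)(1 4 6 11 2) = [10, 4, 1, 3, 6, 5, 11, 0, 7, 9, 8, 2]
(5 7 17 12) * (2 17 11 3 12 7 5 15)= (2 17 7 11 3 12 15)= [0, 1, 17, 12, 4, 5, 6, 11, 8, 9, 10, 3, 15, 13, 14, 2, 16, 7]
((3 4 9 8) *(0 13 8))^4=((0 13 8 3 4 9))^4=(0 4 8)(3 13 9)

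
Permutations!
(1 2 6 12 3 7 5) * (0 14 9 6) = (0 14 9 6 12 3 7 5 1 2) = [14, 2, 0, 7, 4, 1, 12, 5, 8, 6, 10, 11, 3, 13, 9]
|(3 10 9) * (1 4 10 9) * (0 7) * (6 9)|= |(0 7)(1 4 10)(3 6 9)|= 6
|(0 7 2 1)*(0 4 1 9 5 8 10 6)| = |(0 7 2 9 5 8 10 6)(1 4)| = 8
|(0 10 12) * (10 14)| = 4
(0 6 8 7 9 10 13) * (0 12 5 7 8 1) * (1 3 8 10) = (0 6 3 8 10 13 12 5 7 9 1) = [6, 0, 2, 8, 4, 7, 3, 9, 10, 1, 13, 11, 5, 12]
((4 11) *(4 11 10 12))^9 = ((4 10 12))^9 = (12)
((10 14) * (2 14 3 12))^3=(2 3 14 12 10)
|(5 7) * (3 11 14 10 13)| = 10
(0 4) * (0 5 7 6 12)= (0 4 5 7 6 12)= [4, 1, 2, 3, 5, 7, 12, 6, 8, 9, 10, 11, 0]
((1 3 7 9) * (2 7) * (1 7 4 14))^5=(14)(7 9)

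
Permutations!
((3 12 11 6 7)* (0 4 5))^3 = (3 6 12 7 11)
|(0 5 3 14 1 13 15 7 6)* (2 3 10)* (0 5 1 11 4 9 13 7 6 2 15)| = |(0 1 7 2 3 14 11 4 9 13)(5 10 15 6)| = 20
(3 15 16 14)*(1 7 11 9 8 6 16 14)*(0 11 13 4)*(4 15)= (0 11 9 8 6 16 1 7 13 15 14 3 4)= [11, 7, 2, 4, 0, 5, 16, 13, 6, 8, 10, 9, 12, 15, 3, 14, 1]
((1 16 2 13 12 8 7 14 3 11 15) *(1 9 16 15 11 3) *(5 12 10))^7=((1 15 9 16 2 13 10 5 12 8 7 14))^7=(1 5 9 8 2 14 10 15 12 16 7 13)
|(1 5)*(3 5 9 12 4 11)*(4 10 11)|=|(1 9 12 10 11 3 5)|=7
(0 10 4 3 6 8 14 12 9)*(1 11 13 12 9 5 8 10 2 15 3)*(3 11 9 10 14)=(0 2 15 11 13 12 5 8 3 6 14 10 4 1 9)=[2, 9, 15, 6, 1, 8, 14, 7, 3, 0, 4, 13, 5, 12, 10, 11]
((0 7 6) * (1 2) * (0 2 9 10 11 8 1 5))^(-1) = (0 5 2 6 7)(1 8 11 10 9) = ((0 7 6 2 5)(1 9 10 11 8))^(-1)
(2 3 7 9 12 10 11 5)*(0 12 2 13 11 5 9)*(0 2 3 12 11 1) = (0 11 9 3 7 2 12 10 5 13 1) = [11, 0, 12, 7, 4, 13, 6, 2, 8, 3, 5, 9, 10, 1]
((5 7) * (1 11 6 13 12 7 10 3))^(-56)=((1 11 6 13 12 7 5 10 3))^(-56)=(1 10 7 13 11 3 5 12 6)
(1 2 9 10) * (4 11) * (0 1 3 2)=(0 1)(2 9 10 3)(4 11)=[1, 0, 9, 2, 11, 5, 6, 7, 8, 10, 3, 4]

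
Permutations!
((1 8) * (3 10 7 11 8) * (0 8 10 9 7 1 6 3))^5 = (0 7 8 11 6 10 3 1 9)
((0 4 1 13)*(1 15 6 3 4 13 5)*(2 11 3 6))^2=(2 3 15 11 4)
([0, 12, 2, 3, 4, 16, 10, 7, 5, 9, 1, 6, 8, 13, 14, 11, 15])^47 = [0, 8, 2, 3, 4, 15, 1, 7, 16, 9, 12, 10, 5, 13, 14, 6, 11]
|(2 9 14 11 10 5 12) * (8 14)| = |(2 9 8 14 11 10 5 12)| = 8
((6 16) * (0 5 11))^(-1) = (0 11 5)(6 16)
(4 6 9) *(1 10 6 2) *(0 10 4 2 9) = (0 10 6)(1 4 9 2) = [10, 4, 1, 3, 9, 5, 0, 7, 8, 2, 6]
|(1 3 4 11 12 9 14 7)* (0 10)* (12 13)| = |(0 10)(1 3 4 11 13 12 9 14 7)| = 18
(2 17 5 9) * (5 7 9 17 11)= (2 11 5 17 7 9)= [0, 1, 11, 3, 4, 17, 6, 9, 8, 2, 10, 5, 12, 13, 14, 15, 16, 7]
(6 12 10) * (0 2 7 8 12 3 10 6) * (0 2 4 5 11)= (0 4 5 11)(2 7 8 12 6 3 10)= [4, 1, 7, 10, 5, 11, 3, 8, 12, 9, 2, 0, 6]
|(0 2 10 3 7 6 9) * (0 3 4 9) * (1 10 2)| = 8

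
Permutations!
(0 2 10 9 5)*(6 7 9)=(0 2 10 6 7 9 5)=[2, 1, 10, 3, 4, 0, 7, 9, 8, 5, 6]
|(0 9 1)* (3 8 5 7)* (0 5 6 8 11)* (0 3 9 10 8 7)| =8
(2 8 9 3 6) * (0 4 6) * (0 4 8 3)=(0 8 9)(2 3 4 6)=[8, 1, 3, 4, 6, 5, 2, 7, 9, 0]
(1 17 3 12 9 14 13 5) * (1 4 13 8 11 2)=(1 17 3 12 9 14 8 11 2)(4 13 5)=[0, 17, 1, 12, 13, 4, 6, 7, 11, 14, 10, 2, 9, 5, 8, 15, 16, 3]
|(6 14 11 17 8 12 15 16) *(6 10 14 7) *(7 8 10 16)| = 20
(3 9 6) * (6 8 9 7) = (3 7 6)(8 9) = [0, 1, 2, 7, 4, 5, 3, 6, 9, 8]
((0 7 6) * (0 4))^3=((0 7 6 4))^3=(0 4 6 7)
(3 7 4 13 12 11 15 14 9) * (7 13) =(3 13 12 11 15 14 9)(4 7) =[0, 1, 2, 13, 7, 5, 6, 4, 8, 3, 10, 15, 11, 12, 9, 14]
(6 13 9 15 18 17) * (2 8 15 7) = (2 8 15 18 17 6 13 9 7) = [0, 1, 8, 3, 4, 5, 13, 2, 15, 7, 10, 11, 12, 9, 14, 18, 16, 6, 17]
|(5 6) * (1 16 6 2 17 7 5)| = 12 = |(1 16 6)(2 17 7 5)|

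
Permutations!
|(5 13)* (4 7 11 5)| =|(4 7 11 5 13)| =5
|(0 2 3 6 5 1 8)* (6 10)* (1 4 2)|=6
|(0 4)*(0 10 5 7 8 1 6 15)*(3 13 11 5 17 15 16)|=|(0 4 10 17 15)(1 6 16 3 13 11 5 7 8)|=45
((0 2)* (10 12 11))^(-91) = (0 2)(10 11 12) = ((0 2)(10 12 11))^(-91)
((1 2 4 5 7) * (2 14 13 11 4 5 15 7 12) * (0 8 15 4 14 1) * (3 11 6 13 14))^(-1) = (0 7 15 8)(2 12 5)(3 11)(6 13)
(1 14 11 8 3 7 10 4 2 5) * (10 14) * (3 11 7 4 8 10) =[0, 3, 5, 4, 2, 1, 6, 14, 11, 9, 8, 10, 12, 13, 7] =(1 3 4 2 5)(7 14)(8 11 10)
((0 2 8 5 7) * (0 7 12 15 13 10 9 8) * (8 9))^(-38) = (5 10 15)(8 13 12)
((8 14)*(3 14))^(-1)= (3 8 14)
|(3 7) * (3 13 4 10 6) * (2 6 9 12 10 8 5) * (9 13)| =11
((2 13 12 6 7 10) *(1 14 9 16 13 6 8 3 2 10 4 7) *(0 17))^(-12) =((0 17)(1 14 9 16 13 12 8 3 2 6)(4 7))^(-12) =(17)(1 2 8 13 9)(3 12 16 14 6)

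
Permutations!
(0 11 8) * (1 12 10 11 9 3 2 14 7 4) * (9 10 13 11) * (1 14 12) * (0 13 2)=(0 10 9 3)(2 12)(4 14 7)(8 13 11)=[10, 1, 12, 0, 14, 5, 6, 4, 13, 3, 9, 8, 2, 11, 7]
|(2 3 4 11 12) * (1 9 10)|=15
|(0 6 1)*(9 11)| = |(0 6 1)(9 11)| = 6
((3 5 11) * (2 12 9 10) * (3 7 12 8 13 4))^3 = (2 4 11 9 8 3 7 10 13 5 12)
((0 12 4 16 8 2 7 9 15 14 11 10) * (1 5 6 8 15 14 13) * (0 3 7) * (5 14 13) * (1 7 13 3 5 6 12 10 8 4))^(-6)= (0 12 11)(1 8 10)(2 5 14)(3 7)(4 15)(6 16)(9 13)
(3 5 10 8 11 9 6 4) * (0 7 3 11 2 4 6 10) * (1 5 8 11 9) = (0 7 3 8 2 4 9 10 11 1 5) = [7, 5, 4, 8, 9, 0, 6, 3, 2, 10, 11, 1]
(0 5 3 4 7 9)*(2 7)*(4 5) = (0 4 2 7 9)(3 5) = [4, 1, 7, 5, 2, 3, 6, 9, 8, 0]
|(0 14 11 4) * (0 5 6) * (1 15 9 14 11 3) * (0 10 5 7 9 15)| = 24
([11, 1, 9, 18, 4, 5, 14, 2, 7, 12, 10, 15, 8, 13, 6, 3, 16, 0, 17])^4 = (0 18 15)(2 7 8 12 9)(3 11 17)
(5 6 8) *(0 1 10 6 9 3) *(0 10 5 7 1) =(1 5 9 3 10 6 8 7) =[0, 5, 2, 10, 4, 9, 8, 1, 7, 3, 6]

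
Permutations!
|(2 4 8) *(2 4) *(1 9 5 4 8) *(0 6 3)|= 12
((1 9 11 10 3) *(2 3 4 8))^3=(1 10 2 9 4 3 11 8)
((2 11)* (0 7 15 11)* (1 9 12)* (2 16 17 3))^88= (17)(1 9 12)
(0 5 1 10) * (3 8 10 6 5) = (0 3 8 10)(1 6 5) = [3, 6, 2, 8, 4, 1, 5, 7, 10, 9, 0]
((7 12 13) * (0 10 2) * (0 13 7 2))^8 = ((0 10)(2 13)(7 12))^8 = (13)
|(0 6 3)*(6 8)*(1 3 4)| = 6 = |(0 8 6 4 1 3)|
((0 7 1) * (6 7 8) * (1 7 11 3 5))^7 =((0 8 6 11 3 5 1))^7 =(11)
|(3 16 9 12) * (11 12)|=5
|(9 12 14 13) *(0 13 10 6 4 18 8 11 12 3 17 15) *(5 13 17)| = 24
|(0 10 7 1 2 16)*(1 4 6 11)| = 9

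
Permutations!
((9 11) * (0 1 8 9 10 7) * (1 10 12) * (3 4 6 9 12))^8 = (0 7 10)(1 12 8)(3 9 4 11 6) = ((0 10 7)(1 8 12)(3 4 6 9 11))^8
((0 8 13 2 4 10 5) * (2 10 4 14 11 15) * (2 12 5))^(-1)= (0 5 12 15 11 14 2 10 13 8)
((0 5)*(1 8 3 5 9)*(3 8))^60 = (9)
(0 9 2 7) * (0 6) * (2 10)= (0 9 10 2 7 6)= [9, 1, 7, 3, 4, 5, 0, 6, 8, 10, 2]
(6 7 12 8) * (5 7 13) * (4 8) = (4 8 6 13 5 7 12) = [0, 1, 2, 3, 8, 7, 13, 12, 6, 9, 10, 11, 4, 5]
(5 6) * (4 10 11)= (4 10 11)(5 6)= [0, 1, 2, 3, 10, 6, 5, 7, 8, 9, 11, 4]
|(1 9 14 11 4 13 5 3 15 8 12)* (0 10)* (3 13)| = |(0 10)(1 9 14 11 4 3 15 8 12)(5 13)| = 18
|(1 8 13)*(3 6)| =6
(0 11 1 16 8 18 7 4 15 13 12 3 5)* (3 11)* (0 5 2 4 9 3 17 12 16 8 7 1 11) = (0 17 12)(1 8 18)(2 4 15 13 16 7 9 3) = [17, 8, 4, 2, 15, 5, 6, 9, 18, 3, 10, 11, 0, 16, 14, 13, 7, 12, 1]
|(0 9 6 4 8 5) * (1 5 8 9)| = |(0 1 5)(4 9 6)| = 3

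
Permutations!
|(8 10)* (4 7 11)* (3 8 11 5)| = 7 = |(3 8 10 11 4 7 5)|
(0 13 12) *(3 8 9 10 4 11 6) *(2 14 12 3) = (0 13 3 8 9 10 4 11 6 2 14 12) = [13, 1, 14, 8, 11, 5, 2, 7, 9, 10, 4, 6, 0, 3, 12]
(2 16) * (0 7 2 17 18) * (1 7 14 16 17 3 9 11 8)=(0 14 16 3 9 11 8 1 7 2 17 18)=[14, 7, 17, 9, 4, 5, 6, 2, 1, 11, 10, 8, 12, 13, 16, 15, 3, 18, 0]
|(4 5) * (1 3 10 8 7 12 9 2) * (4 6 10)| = |(1 3 4 5 6 10 8 7 12 9 2)| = 11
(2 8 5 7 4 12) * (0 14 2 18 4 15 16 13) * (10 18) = (0 14 2 8 5 7 15 16 13)(4 12 10 18) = [14, 1, 8, 3, 12, 7, 6, 15, 5, 9, 18, 11, 10, 0, 2, 16, 13, 17, 4]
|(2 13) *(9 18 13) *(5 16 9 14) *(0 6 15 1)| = |(0 6 15 1)(2 14 5 16 9 18 13)| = 28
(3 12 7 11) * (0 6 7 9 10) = (0 6 7 11 3 12 9 10) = [6, 1, 2, 12, 4, 5, 7, 11, 8, 10, 0, 3, 9]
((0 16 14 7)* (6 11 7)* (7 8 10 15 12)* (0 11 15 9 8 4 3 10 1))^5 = (0 12 10 16 7 9 14 11 8 6 4 1 15 3) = ((0 16 14 6 15 12 7 11 4 3 10 9 8 1))^5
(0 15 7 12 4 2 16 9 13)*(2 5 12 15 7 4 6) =(0 7 15 4 5 12 6 2 16 9 13) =[7, 1, 16, 3, 5, 12, 2, 15, 8, 13, 10, 11, 6, 0, 14, 4, 9]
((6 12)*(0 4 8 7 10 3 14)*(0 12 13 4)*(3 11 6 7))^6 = (3 6 12 4 10)(7 8 11 14 13)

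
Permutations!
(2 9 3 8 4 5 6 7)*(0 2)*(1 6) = (0 2 9 3 8 4 5 1 6 7) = [2, 6, 9, 8, 5, 1, 7, 0, 4, 3]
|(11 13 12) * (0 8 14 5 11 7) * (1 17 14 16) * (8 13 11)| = 12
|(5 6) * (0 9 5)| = |(0 9 5 6)| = 4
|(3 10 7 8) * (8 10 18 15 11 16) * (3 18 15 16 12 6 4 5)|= |(3 15 11 12 6 4 5)(7 10)(8 18 16)|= 42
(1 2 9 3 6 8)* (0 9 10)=(0 9 3 6 8 1 2 10)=[9, 2, 10, 6, 4, 5, 8, 7, 1, 3, 0]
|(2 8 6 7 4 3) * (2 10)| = 7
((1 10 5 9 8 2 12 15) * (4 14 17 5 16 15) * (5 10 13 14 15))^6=((1 13 14 17 10 16 5 9 8 2 12 4 15))^6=(1 5 15 16 4 10 12 17 2 14 8 13 9)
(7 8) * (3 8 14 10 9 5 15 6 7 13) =[0, 1, 2, 8, 4, 15, 7, 14, 13, 5, 9, 11, 12, 3, 10, 6] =(3 8 13)(5 15 6 7 14 10 9)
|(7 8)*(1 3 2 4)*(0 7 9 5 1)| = 9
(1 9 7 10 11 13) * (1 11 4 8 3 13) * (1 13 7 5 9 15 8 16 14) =(1 15 8 3 7 10 4 16 14)(5 9)(11 13) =[0, 15, 2, 7, 16, 9, 6, 10, 3, 5, 4, 13, 12, 11, 1, 8, 14]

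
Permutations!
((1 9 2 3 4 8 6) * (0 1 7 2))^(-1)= ((0 1 9)(2 3 4 8 6 7))^(-1)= (0 9 1)(2 7 6 8 4 3)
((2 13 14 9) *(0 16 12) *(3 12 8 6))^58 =(0 3 8)(2 14)(6 16 12)(9 13)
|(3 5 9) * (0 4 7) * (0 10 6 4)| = 12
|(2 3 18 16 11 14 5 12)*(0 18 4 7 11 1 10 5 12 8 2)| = 14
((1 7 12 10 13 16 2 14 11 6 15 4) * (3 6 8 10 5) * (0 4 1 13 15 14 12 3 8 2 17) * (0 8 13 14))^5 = ((0 4 14 11 2 12 5 13 16 17 8 10 15 1 7 3 6))^5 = (0 12 8 3 11 16 1 4 5 10 6 2 17 7 14 13 15)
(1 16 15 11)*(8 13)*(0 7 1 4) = (0 7 1 16 15 11 4)(8 13) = [7, 16, 2, 3, 0, 5, 6, 1, 13, 9, 10, 4, 12, 8, 14, 11, 15]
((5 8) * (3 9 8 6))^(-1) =(3 6 5 8 9)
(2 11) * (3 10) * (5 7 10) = (2 11)(3 5 7 10) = [0, 1, 11, 5, 4, 7, 6, 10, 8, 9, 3, 2]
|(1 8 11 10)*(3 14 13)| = |(1 8 11 10)(3 14 13)| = 12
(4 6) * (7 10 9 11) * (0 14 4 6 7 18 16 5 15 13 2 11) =(0 14 4 7 10 9)(2 11 18 16 5 15 13) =[14, 1, 11, 3, 7, 15, 6, 10, 8, 0, 9, 18, 12, 2, 4, 13, 5, 17, 16]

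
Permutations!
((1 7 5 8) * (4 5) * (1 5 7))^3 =((4 7)(5 8))^3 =(4 7)(5 8)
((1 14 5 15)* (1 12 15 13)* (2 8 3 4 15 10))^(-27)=(1 14 5 13)(2 8 3 4 15 12 10)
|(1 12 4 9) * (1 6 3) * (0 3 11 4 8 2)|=12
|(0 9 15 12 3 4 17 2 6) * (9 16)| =10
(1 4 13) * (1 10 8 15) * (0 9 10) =(0 9 10 8 15 1 4 13) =[9, 4, 2, 3, 13, 5, 6, 7, 15, 10, 8, 11, 12, 0, 14, 1]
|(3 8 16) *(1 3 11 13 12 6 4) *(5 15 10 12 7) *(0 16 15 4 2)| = 15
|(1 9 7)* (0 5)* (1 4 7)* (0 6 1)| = |(0 5 6 1 9)(4 7)| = 10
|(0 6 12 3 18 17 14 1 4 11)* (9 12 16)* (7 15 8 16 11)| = 12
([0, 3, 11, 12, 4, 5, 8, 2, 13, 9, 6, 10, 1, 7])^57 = [0, 1, 11, 3, 4, 5, 8, 2, 13, 9, 6, 10, 12, 7]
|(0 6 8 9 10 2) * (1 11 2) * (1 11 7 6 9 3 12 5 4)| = |(0 9 10 11 2)(1 7 6 8 3 12 5 4)| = 40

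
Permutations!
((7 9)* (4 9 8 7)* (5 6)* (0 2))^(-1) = (0 2)(4 9)(5 6)(7 8)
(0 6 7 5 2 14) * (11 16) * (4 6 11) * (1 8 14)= (0 11 16 4 6 7 5 2 1 8 14)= [11, 8, 1, 3, 6, 2, 7, 5, 14, 9, 10, 16, 12, 13, 0, 15, 4]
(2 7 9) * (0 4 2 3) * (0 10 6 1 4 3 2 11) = (0 3 10 6 1 4 11)(2 7 9) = [3, 4, 7, 10, 11, 5, 1, 9, 8, 2, 6, 0]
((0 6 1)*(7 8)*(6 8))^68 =((0 8 7 6 1))^68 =(0 6 8 1 7)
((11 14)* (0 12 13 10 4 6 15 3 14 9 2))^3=(0 10 15 11)(2 13 6 14)(3 9 12 4)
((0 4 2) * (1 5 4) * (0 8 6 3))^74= ((0 1 5 4 2 8 6 3))^74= (0 5 2 6)(1 4 8 3)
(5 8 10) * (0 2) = (0 2)(5 8 10) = [2, 1, 0, 3, 4, 8, 6, 7, 10, 9, 5]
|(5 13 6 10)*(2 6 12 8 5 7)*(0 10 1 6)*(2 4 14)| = 12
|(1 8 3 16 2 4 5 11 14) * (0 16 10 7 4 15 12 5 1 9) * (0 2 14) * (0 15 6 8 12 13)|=|(0 16 14 9 2 6 8 3 10 7 4 1 12 5 11 15 13)|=17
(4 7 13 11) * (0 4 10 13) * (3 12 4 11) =(0 11 10 13 3 12 4 7) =[11, 1, 2, 12, 7, 5, 6, 0, 8, 9, 13, 10, 4, 3]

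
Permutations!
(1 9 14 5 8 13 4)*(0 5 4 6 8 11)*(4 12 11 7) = (0 5 7 4 1 9 14 12 11)(6 8 13) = [5, 9, 2, 3, 1, 7, 8, 4, 13, 14, 10, 0, 11, 6, 12]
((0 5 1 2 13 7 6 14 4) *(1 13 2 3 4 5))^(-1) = ((0 1 3 4)(5 13 7 6 14))^(-1) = (0 4 3 1)(5 14 6 7 13)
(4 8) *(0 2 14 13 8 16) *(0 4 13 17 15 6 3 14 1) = (0 2 1)(3 14 17 15 6)(4 16)(8 13) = [2, 0, 1, 14, 16, 5, 3, 7, 13, 9, 10, 11, 12, 8, 17, 6, 4, 15]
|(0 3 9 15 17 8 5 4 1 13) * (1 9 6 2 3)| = |(0 1 13)(2 3 6)(4 9 15 17 8 5)| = 6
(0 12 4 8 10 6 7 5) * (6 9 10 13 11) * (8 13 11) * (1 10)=(0 12 4 13 8 11 6 7 5)(1 10 9)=[12, 10, 2, 3, 13, 0, 7, 5, 11, 1, 9, 6, 4, 8]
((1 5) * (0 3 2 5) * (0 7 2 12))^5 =(0 12 3)(1 7 2 5) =((0 3 12)(1 7 2 5))^5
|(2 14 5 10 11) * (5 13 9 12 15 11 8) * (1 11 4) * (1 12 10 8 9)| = 30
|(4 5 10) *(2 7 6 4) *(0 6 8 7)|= |(0 6 4 5 10 2)(7 8)|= 6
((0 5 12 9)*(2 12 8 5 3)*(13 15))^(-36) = (15)(0 9 12 2 3)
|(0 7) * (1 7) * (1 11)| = 4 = |(0 11 1 7)|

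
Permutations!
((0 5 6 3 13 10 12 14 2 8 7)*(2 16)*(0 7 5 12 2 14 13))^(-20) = (16)(0 6 8 10 12 3 5 2 13)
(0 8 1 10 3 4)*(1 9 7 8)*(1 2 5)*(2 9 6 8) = (0 9 7 2 5 1 10 3 4)(6 8) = [9, 10, 5, 4, 0, 1, 8, 2, 6, 7, 3]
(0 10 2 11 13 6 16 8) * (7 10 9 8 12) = (0 9 8)(2 11 13 6 16 12 7 10) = [9, 1, 11, 3, 4, 5, 16, 10, 0, 8, 2, 13, 7, 6, 14, 15, 12]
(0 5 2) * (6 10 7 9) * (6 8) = (0 5 2)(6 10 7 9 8) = [5, 1, 0, 3, 4, 2, 10, 9, 6, 8, 7]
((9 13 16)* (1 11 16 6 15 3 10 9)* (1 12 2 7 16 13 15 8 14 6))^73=((1 11 13)(2 7 16 12)(3 10 9 15)(6 8 14))^73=(1 11 13)(2 7 16 12)(3 10 9 15)(6 8 14)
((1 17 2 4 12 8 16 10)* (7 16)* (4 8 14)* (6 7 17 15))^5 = (1 10 16 7 6 15)(2 17 8)(4 14 12)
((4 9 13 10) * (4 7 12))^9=((4 9 13 10 7 12))^9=(4 10)(7 9)(12 13)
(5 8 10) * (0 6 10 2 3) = (0 6 10 5 8 2 3) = [6, 1, 3, 0, 4, 8, 10, 7, 2, 9, 5]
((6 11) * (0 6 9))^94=(0 11)(6 9)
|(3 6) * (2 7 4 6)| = 5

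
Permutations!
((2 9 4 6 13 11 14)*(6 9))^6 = (2 6 13 11 14)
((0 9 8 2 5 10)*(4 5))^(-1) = (0 10 5 4 2 8 9)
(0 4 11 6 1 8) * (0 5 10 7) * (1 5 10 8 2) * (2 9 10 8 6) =(0 4 11 2 1 9 10 7)(5 6) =[4, 9, 1, 3, 11, 6, 5, 0, 8, 10, 7, 2]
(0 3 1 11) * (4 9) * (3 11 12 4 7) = (0 11)(1 12 4 9 7 3) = [11, 12, 2, 1, 9, 5, 6, 3, 8, 7, 10, 0, 4]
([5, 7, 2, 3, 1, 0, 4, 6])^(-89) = [5, 4, 2, 3, 6, 0, 7, 1]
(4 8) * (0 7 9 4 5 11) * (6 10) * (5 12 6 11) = (0 7 9 4 8 12 6 10 11) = [7, 1, 2, 3, 8, 5, 10, 9, 12, 4, 11, 0, 6]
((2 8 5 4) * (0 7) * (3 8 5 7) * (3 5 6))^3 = (0 2 8 5 6 7 4 3)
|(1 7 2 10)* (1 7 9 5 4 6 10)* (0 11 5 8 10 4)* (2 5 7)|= |(0 11 7 5)(1 9 8 10 2)(4 6)|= 20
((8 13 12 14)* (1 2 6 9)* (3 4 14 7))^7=(14)(1 9 6 2)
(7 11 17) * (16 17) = (7 11 16 17) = [0, 1, 2, 3, 4, 5, 6, 11, 8, 9, 10, 16, 12, 13, 14, 15, 17, 7]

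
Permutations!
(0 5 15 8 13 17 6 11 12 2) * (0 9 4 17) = (0 5 15 8 13)(2 9 4 17 6 11 12) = [5, 1, 9, 3, 17, 15, 11, 7, 13, 4, 10, 12, 2, 0, 14, 8, 16, 6]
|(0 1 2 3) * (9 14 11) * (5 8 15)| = 12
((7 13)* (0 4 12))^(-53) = ((0 4 12)(7 13))^(-53) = (0 4 12)(7 13)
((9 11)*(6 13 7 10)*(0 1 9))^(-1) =((0 1 9 11)(6 13 7 10))^(-1) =(0 11 9 1)(6 10 7 13)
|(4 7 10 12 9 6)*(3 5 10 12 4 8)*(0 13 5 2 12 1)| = 42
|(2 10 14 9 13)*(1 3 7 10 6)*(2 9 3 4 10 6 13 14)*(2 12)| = |(1 4 10 12 2 13 9 14 3 7 6)| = 11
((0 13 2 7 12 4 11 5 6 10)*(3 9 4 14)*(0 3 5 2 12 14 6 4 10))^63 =(0 6 12 13)(2 5)(4 7)(11 14)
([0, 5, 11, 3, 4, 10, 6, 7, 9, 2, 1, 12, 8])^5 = (12)(1 10 5)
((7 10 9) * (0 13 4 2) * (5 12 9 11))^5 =(0 13 4 2)(5 11 10 7 9 12)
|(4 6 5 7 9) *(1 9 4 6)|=|(1 9 6 5 7 4)|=6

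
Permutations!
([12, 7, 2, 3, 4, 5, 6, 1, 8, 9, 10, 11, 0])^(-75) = (0 12)(1 7)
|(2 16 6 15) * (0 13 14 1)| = 4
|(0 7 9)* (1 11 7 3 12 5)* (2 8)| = |(0 3 12 5 1 11 7 9)(2 8)| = 8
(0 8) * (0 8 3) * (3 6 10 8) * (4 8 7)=(0 6 10 7 4 8 3)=[6, 1, 2, 0, 8, 5, 10, 4, 3, 9, 7]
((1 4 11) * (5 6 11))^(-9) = ((1 4 5 6 11))^(-9) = (1 4 5 6 11)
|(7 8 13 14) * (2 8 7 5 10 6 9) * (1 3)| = 8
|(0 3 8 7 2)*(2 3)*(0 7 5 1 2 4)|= |(0 4)(1 2 7 3 8 5)|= 6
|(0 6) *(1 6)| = |(0 1 6)| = 3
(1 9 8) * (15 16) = (1 9 8)(15 16) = [0, 9, 2, 3, 4, 5, 6, 7, 1, 8, 10, 11, 12, 13, 14, 16, 15]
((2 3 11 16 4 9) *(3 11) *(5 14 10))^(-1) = ((2 11 16 4 9)(5 14 10))^(-1) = (2 9 4 16 11)(5 10 14)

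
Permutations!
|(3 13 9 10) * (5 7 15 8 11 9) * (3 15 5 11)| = |(3 13 11 9 10 15 8)(5 7)| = 14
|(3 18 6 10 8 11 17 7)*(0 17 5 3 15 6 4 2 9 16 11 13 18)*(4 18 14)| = 16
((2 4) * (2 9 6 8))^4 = ((2 4 9 6 8))^4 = (2 8 6 9 4)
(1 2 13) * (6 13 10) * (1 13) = [0, 2, 10, 3, 4, 5, 1, 7, 8, 9, 6, 11, 12, 13] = (13)(1 2 10 6)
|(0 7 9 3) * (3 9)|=3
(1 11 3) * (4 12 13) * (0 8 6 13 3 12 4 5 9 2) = (0 8 6 13 5 9 2)(1 11 12 3) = [8, 11, 0, 1, 4, 9, 13, 7, 6, 2, 10, 12, 3, 5]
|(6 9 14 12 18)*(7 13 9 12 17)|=15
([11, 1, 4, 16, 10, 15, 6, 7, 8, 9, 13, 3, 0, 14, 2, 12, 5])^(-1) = (0 12 15 5 16 3 11)(2 14 13 10 4)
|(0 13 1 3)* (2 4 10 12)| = 4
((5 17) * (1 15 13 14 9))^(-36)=(17)(1 9 14 13 15)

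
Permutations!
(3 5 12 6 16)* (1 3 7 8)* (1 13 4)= (1 3 5 12 6 16 7 8 13 4)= [0, 3, 2, 5, 1, 12, 16, 8, 13, 9, 10, 11, 6, 4, 14, 15, 7]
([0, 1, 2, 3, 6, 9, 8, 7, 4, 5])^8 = (9)(4 8 6)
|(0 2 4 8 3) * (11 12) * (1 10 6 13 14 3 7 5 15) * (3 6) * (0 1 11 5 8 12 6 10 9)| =14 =|(0 2 4 12 5 15 11 6 13 14 10 3 1 9)(7 8)|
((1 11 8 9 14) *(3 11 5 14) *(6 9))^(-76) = (1 14 5)(3 9 6 8 11)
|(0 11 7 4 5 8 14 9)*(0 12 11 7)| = 9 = |(0 7 4 5 8 14 9 12 11)|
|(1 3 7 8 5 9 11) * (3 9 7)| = 3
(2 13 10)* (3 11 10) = (2 13 3 11 10) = [0, 1, 13, 11, 4, 5, 6, 7, 8, 9, 2, 10, 12, 3]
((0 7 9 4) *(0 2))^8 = ((0 7 9 4 2))^8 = (0 4 7 2 9)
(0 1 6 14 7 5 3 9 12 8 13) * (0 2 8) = [1, 6, 8, 9, 4, 3, 14, 5, 13, 12, 10, 11, 0, 2, 7] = (0 1 6 14 7 5 3 9 12)(2 8 13)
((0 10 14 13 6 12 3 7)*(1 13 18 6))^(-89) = (0 7 3 12 6 18 14 10)(1 13)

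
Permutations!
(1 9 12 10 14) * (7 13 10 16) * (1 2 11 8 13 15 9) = [0, 1, 11, 3, 4, 5, 6, 15, 13, 12, 14, 8, 16, 10, 2, 9, 7] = (2 11 8 13 10 14)(7 15 9 12 16)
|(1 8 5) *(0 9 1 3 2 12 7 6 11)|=11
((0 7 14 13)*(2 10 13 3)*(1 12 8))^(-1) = (0 13 10 2 3 14 7)(1 8 12)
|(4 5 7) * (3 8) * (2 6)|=|(2 6)(3 8)(4 5 7)|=6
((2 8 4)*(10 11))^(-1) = ((2 8 4)(10 11))^(-1) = (2 4 8)(10 11)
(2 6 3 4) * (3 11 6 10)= (2 10 3 4)(6 11)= [0, 1, 10, 4, 2, 5, 11, 7, 8, 9, 3, 6]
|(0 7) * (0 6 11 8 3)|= |(0 7 6 11 8 3)|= 6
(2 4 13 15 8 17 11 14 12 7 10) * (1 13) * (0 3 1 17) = (0 3 1 13 15 8)(2 4 17 11 14 12 7 10) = [3, 13, 4, 1, 17, 5, 6, 10, 0, 9, 2, 14, 7, 15, 12, 8, 16, 11]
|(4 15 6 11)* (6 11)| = |(4 15 11)| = 3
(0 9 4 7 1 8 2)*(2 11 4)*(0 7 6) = (0 9 2 7 1 8 11 4 6) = [9, 8, 7, 3, 6, 5, 0, 1, 11, 2, 10, 4]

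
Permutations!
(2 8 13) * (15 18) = (2 8 13)(15 18) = [0, 1, 8, 3, 4, 5, 6, 7, 13, 9, 10, 11, 12, 2, 14, 18, 16, 17, 15]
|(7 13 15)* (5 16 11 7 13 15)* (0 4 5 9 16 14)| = 12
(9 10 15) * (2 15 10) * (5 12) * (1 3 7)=(1 3 7)(2 15 9)(5 12)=[0, 3, 15, 7, 4, 12, 6, 1, 8, 2, 10, 11, 5, 13, 14, 9]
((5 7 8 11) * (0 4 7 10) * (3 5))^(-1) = ((0 4 7 8 11 3 5 10))^(-1) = (0 10 5 3 11 8 7 4)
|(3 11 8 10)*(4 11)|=5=|(3 4 11 8 10)|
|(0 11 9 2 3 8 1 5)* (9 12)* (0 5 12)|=|(0 11)(1 12 9 2 3 8)|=6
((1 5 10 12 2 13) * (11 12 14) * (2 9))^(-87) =(1 14 9)(2 5 11)(10 12 13)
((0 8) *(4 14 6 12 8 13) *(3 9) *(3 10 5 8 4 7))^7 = ((0 13 7 3 9 10 5 8)(4 14 6 12))^7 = (0 8 5 10 9 3 7 13)(4 12 6 14)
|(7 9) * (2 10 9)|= 4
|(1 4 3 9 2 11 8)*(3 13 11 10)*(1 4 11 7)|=12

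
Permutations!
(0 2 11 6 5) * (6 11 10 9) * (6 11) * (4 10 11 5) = (0 2 11 6 4 10 9 5) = [2, 1, 11, 3, 10, 0, 4, 7, 8, 5, 9, 6]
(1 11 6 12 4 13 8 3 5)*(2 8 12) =(1 11 6 2 8 3 5)(4 13 12) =[0, 11, 8, 5, 13, 1, 2, 7, 3, 9, 10, 6, 4, 12]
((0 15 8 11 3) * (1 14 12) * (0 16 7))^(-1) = (0 7 16 3 11 8 15)(1 12 14)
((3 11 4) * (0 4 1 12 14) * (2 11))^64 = ((0 4 3 2 11 1 12 14))^64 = (14)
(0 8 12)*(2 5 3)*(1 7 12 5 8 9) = [9, 7, 8, 2, 4, 3, 6, 12, 5, 1, 10, 11, 0] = (0 9 1 7 12)(2 8 5 3)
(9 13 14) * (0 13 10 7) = (0 13 14 9 10 7) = [13, 1, 2, 3, 4, 5, 6, 0, 8, 10, 7, 11, 12, 14, 9]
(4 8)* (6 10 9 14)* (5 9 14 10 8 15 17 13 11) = (4 15 17 13 11 5 9 10 14 6 8) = [0, 1, 2, 3, 15, 9, 8, 7, 4, 10, 14, 5, 12, 11, 6, 17, 16, 13]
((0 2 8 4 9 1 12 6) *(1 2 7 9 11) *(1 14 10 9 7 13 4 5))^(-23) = ((0 13 4 11 14 10 9 2 8 5 1 12 6))^(-23) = (0 11 9 5 6 4 10 8 12 13 14 2 1)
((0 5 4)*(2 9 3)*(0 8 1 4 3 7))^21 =(0 2)(3 7)(5 9)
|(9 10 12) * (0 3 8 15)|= 12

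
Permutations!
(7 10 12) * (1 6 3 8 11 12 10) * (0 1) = [1, 6, 2, 8, 4, 5, 3, 0, 11, 9, 10, 12, 7] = (0 1 6 3 8 11 12 7)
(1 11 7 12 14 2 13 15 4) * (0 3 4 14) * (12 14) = (0 3 4 1 11 7 14 2 13 15 12) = [3, 11, 13, 4, 1, 5, 6, 14, 8, 9, 10, 7, 0, 15, 2, 12]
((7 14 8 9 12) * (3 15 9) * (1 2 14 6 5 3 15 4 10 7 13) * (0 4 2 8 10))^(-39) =(0 4)(1 9)(2 7 3 10 5 14 6)(8 12)(13 15)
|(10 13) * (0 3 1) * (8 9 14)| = 6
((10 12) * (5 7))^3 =(5 7)(10 12)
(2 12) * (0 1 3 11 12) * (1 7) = (0 7 1 3 11 12 2) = [7, 3, 0, 11, 4, 5, 6, 1, 8, 9, 10, 12, 2]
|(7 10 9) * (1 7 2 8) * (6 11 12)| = 6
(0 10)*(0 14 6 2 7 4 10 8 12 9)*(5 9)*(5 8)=[5, 1, 7, 3, 10, 9, 2, 4, 12, 0, 14, 11, 8, 13, 6]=(0 5 9)(2 7 4 10 14 6)(8 12)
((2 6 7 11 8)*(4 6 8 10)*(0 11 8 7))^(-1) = (0 6 4 10 11)(2 8 7)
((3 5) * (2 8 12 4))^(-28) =((2 8 12 4)(3 5))^(-28) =(12)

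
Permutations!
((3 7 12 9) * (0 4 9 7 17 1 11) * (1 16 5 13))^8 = (0 1 5 17 9)(3 4 11 13 16)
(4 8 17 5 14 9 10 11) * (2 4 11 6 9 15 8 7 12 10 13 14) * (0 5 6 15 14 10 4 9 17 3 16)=(0 5 2 9 13 10 15 8 3 16)(4 7 12)(6 17)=[5, 1, 9, 16, 7, 2, 17, 12, 3, 13, 15, 11, 4, 10, 14, 8, 0, 6]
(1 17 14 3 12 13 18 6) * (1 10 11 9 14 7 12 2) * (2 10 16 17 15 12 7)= (1 15 12 13 18 6 16 17 2)(3 10 11 9 14)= [0, 15, 1, 10, 4, 5, 16, 7, 8, 14, 11, 9, 13, 18, 3, 12, 17, 2, 6]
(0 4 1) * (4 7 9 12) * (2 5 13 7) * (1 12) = (0 2 5 13 7 9 1)(4 12) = [2, 0, 5, 3, 12, 13, 6, 9, 8, 1, 10, 11, 4, 7]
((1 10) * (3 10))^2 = ((1 3 10))^2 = (1 10 3)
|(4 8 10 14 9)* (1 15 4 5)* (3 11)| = |(1 15 4 8 10 14 9 5)(3 11)| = 8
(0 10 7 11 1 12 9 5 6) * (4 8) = (0 10 7 11 1 12 9 5 6)(4 8) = [10, 12, 2, 3, 8, 6, 0, 11, 4, 5, 7, 1, 9]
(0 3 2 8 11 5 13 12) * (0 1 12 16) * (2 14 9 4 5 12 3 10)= (0 10 2 8 11 12 1 3 14 9 4 5 13 16)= [10, 3, 8, 14, 5, 13, 6, 7, 11, 4, 2, 12, 1, 16, 9, 15, 0]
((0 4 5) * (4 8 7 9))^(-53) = ((0 8 7 9 4 5))^(-53) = (0 8 7 9 4 5)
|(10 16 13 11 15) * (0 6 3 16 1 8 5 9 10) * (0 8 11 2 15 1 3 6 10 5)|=|(0 10 3 16 13 2 15 8)(1 11)(5 9)|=8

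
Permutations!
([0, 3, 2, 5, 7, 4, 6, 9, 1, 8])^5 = [0, 9, 2, 8, 3, 1, 6, 5, 7, 4]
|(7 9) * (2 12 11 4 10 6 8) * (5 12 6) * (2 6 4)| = 6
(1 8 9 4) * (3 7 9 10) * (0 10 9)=(0 10 3 7)(1 8 9 4)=[10, 8, 2, 7, 1, 5, 6, 0, 9, 4, 3]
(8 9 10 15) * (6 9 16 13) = [0, 1, 2, 3, 4, 5, 9, 7, 16, 10, 15, 11, 12, 6, 14, 8, 13] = (6 9 10 15 8 16 13)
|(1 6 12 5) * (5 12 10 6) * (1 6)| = 4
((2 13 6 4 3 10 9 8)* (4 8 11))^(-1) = (2 8 6 13)(3 4 11 9 10)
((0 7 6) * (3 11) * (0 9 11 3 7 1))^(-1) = (0 1)(6 7 11 9)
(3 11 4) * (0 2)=(0 2)(3 11 4)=[2, 1, 0, 11, 3, 5, 6, 7, 8, 9, 10, 4]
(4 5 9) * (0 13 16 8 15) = (0 13 16 8 15)(4 5 9) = [13, 1, 2, 3, 5, 9, 6, 7, 15, 4, 10, 11, 12, 16, 14, 0, 8]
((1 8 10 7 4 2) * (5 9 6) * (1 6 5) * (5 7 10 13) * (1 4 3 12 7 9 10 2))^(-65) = (1 4 6 2 10 5 13 8)(3 12 7)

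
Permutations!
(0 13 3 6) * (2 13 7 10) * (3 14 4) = (0 7 10 2 13 14 4 3 6) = [7, 1, 13, 6, 3, 5, 0, 10, 8, 9, 2, 11, 12, 14, 4]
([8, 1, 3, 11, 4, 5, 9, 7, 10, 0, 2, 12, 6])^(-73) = (0 9 6 12 11 3 2 10 8)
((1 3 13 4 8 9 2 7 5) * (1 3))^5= ((2 7 5 3 13 4 8 9))^5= (2 4 5 9 13 7 8 3)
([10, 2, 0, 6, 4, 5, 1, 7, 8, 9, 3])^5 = [2, 6, 1, 10, 4, 5, 3, 7, 8, 9, 0]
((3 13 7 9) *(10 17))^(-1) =(3 9 7 13)(10 17)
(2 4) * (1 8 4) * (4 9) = (1 8 9 4 2) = [0, 8, 1, 3, 2, 5, 6, 7, 9, 4]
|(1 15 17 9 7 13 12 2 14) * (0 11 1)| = 11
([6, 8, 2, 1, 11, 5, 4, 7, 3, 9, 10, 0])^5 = (0 6 4 11)(1 3 8)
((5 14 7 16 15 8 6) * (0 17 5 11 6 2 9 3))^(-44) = (17)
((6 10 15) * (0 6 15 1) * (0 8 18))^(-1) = (0 18 8 1 10 6)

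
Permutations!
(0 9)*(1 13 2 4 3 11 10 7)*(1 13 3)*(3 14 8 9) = (0 3 11 10 7 13 2 4 1 14 8 9) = [3, 14, 4, 11, 1, 5, 6, 13, 9, 0, 7, 10, 12, 2, 8]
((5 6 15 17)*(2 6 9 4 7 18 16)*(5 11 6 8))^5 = (2 7 5 16 4 8 18 9)(6 15 17 11)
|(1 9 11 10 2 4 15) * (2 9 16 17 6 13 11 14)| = |(1 16 17 6 13 11 10 9 14 2 4 15)| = 12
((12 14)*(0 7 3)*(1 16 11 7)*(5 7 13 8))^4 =(0 13 3 11 7 16 5 1 8)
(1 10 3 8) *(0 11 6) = (0 11 6)(1 10 3 8) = [11, 10, 2, 8, 4, 5, 0, 7, 1, 9, 3, 6]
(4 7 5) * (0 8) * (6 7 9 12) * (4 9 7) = [8, 1, 2, 3, 7, 9, 4, 5, 0, 12, 10, 11, 6] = (0 8)(4 7 5 9 12 6)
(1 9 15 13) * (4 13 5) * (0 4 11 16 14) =(0 4 13 1 9 15 5 11 16 14) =[4, 9, 2, 3, 13, 11, 6, 7, 8, 15, 10, 16, 12, 1, 0, 5, 14]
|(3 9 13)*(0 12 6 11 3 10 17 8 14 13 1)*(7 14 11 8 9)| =13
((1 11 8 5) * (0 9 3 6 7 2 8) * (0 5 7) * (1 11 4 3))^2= (11)(0 1 3)(2 7 8)(4 6 9)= ((0 9 1 4 3 6)(2 8 7)(5 11))^2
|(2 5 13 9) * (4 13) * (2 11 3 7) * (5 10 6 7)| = 12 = |(2 10 6 7)(3 5 4 13 9 11)|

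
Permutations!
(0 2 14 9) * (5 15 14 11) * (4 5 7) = (0 2 11 7 4 5 15 14 9) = [2, 1, 11, 3, 5, 15, 6, 4, 8, 0, 10, 7, 12, 13, 9, 14]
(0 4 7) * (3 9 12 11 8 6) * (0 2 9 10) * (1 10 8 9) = [4, 10, 1, 8, 7, 5, 3, 2, 6, 12, 0, 9, 11] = (0 4 7 2 1 10)(3 8 6)(9 12 11)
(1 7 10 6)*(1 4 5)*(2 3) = (1 7 10 6 4 5)(2 3) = [0, 7, 3, 2, 5, 1, 4, 10, 8, 9, 6]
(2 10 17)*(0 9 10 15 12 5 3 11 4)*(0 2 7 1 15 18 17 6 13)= (0 9 10 6 13)(1 15 12 5 3 11 4 2 18 17 7)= [9, 15, 18, 11, 2, 3, 13, 1, 8, 10, 6, 4, 5, 0, 14, 12, 16, 7, 17]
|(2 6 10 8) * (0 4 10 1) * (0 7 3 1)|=6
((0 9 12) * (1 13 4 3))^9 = (1 13 4 3)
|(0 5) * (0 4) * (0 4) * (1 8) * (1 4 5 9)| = 6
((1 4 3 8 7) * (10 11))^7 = ((1 4 3 8 7)(10 11))^7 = (1 3 7 4 8)(10 11)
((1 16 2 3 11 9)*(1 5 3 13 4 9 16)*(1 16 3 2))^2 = ((1 16)(2 13 4 9 5)(3 11))^2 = (16)(2 4 5 13 9)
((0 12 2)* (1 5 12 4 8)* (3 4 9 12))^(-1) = (0 2 12 9)(1 8 4 3 5)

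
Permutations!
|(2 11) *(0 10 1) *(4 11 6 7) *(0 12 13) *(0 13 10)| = |(13)(1 12 10)(2 6 7 4 11)| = 15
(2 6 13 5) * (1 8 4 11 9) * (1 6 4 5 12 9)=(1 8 5 2 4 11)(6 13 12 9)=[0, 8, 4, 3, 11, 2, 13, 7, 5, 6, 10, 1, 9, 12]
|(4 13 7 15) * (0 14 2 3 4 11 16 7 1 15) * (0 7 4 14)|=|(1 15 11 16 4 13)(2 3 14)|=6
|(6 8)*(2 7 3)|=6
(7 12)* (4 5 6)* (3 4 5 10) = (3 4 10)(5 6)(7 12) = [0, 1, 2, 4, 10, 6, 5, 12, 8, 9, 3, 11, 7]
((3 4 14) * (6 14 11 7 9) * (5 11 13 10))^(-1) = (3 14 6 9 7 11 5 10 13 4)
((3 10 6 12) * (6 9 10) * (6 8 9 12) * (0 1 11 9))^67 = ((0 1 11 9 10 12 3 8))^67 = (0 9 3 1 10 8 11 12)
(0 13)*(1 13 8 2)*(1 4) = (0 8 2 4 1 13) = [8, 13, 4, 3, 1, 5, 6, 7, 2, 9, 10, 11, 12, 0]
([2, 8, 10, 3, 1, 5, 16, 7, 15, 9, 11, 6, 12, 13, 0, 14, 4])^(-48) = (0 1 11 14 4 10 15 16 2 8 6)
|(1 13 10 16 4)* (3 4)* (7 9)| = 6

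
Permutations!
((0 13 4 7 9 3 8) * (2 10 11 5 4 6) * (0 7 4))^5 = ((0 13 6 2 10 11 5)(3 8 7 9))^5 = (0 11 2 13 5 10 6)(3 8 7 9)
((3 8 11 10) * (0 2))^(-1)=(0 2)(3 10 11 8)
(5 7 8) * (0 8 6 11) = (0 8 5 7 6 11) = [8, 1, 2, 3, 4, 7, 11, 6, 5, 9, 10, 0]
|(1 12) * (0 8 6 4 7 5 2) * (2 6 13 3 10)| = 12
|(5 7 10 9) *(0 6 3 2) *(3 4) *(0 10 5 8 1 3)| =6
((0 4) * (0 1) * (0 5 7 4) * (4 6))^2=(1 7 4 5 6)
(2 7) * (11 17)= [0, 1, 7, 3, 4, 5, 6, 2, 8, 9, 10, 17, 12, 13, 14, 15, 16, 11]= (2 7)(11 17)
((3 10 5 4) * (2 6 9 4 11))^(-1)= (2 11 5 10 3 4 9 6)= ((2 6 9 4 3 10 5 11))^(-1)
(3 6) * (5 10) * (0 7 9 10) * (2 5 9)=(0 7 2 5)(3 6)(9 10)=[7, 1, 5, 6, 4, 0, 3, 2, 8, 10, 9]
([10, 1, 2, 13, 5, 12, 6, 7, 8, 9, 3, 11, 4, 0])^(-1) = [13, 1, 2, 10, 12, 4, 6, 7, 8, 9, 0, 11, 5, 3]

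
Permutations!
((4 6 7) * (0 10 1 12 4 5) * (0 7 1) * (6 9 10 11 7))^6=(0 12 7 9 6)(1 11 4 5 10)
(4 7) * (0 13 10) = (0 13 10)(4 7) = [13, 1, 2, 3, 7, 5, 6, 4, 8, 9, 0, 11, 12, 10]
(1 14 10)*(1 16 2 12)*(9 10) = [0, 14, 12, 3, 4, 5, 6, 7, 8, 10, 16, 11, 1, 13, 9, 15, 2] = (1 14 9 10 16 2 12)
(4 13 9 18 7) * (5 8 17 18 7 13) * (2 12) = (2 12)(4 5 8 17 18 13 9 7) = [0, 1, 12, 3, 5, 8, 6, 4, 17, 7, 10, 11, 2, 9, 14, 15, 16, 18, 13]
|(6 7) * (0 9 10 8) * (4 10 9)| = 4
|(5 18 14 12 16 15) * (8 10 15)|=|(5 18 14 12 16 8 10 15)|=8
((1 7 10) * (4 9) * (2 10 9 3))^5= (1 2 4 7 10 3 9)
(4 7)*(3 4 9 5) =(3 4 7 9 5) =[0, 1, 2, 4, 7, 3, 6, 9, 8, 5]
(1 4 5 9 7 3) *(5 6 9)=(1 4 6 9 7 3)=[0, 4, 2, 1, 6, 5, 9, 3, 8, 7]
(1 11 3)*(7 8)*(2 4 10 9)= (1 11 3)(2 4 10 9)(7 8)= [0, 11, 4, 1, 10, 5, 6, 8, 7, 2, 9, 3]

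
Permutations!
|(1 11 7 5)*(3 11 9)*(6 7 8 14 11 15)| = |(1 9 3 15 6 7 5)(8 14 11)| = 21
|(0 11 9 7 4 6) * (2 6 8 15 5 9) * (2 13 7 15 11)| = 15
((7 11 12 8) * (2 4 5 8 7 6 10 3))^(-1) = ((2 4 5 8 6 10 3)(7 11 12))^(-1) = (2 3 10 6 8 5 4)(7 12 11)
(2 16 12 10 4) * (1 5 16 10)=[0, 5, 10, 3, 2, 16, 6, 7, 8, 9, 4, 11, 1, 13, 14, 15, 12]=(1 5 16 12)(2 10 4)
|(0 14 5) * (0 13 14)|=3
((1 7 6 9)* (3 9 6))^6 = (1 3)(7 9)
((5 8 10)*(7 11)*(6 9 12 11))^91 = ((5 8 10)(6 9 12 11 7))^91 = (5 8 10)(6 9 12 11 7)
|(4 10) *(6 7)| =|(4 10)(6 7)| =2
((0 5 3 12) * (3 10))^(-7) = (0 3 5 12 10)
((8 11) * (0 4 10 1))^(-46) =(11)(0 10)(1 4)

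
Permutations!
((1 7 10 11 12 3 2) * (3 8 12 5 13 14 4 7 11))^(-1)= (1 2 3 10 7 4 14 13 5 11)(8 12)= ((1 11 5 13 14 4 7 10 3 2)(8 12))^(-1)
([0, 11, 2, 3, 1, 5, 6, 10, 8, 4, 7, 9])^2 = [0, 9, 2, 3, 11, 5, 6, 7, 8, 1, 10, 4]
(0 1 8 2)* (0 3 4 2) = [1, 8, 3, 4, 2, 5, 6, 7, 0] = (0 1 8)(2 3 4)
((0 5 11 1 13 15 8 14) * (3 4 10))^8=((0 5 11 1 13 15 8 14)(3 4 10))^8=(15)(3 10 4)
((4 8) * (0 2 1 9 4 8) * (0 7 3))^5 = (0 7 9 2 3 4 1)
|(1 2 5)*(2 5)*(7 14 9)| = 6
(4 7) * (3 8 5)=(3 8 5)(4 7)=[0, 1, 2, 8, 7, 3, 6, 4, 5]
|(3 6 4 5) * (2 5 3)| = |(2 5)(3 6 4)| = 6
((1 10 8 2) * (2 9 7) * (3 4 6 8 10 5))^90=((10)(1 5 3 4 6 8 9 7 2))^90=(10)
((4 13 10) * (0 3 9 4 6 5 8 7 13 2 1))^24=((0 3 9 4 2 1)(5 8 7 13 10 6))^24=(13)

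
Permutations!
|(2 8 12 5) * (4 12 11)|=6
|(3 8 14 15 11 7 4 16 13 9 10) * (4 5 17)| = |(3 8 14 15 11 7 5 17 4 16 13 9 10)| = 13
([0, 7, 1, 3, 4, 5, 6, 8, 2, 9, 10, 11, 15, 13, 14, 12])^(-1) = [0, 2, 8, 3, 4, 5, 6, 1, 7, 9, 10, 11, 15, 13, 14, 12]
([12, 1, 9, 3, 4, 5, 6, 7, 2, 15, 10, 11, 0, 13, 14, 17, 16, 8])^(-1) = (0 12)(2 8 17 15 9)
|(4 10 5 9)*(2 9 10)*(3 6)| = |(2 9 4)(3 6)(5 10)| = 6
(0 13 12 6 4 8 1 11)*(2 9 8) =(0 13 12 6 4 2 9 8 1 11) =[13, 11, 9, 3, 2, 5, 4, 7, 1, 8, 10, 0, 6, 12]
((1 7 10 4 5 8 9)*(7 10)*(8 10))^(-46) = ((1 8 9)(4 5 10))^(-46) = (1 9 8)(4 10 5)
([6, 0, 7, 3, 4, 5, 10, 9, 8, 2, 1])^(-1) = (0 1 10 6)(2 9 7)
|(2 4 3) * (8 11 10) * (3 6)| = |(2 4 6 3)(8 11 10)| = 12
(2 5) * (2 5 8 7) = [0, 1, 8, 3, 4, 5, 6, 2, 7] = (2 8 7)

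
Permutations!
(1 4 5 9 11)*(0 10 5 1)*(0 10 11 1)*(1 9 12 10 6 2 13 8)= (0 11 6 2 13 8 1 4)(5 12 10)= [11, 4, 13, 3, 0, 12, 2, 7, 1, 9, 5, 6, 10, 8]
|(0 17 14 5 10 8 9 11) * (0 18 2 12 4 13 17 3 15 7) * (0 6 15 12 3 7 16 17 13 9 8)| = 63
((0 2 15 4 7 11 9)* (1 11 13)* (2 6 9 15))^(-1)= (0 9 6)(1 13 7 4 15 11)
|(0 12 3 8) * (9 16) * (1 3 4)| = |(0 12 4 1 3 8)(9 16)| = 6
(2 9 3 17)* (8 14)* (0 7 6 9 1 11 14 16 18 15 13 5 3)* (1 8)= (0 7 6 9)(1 11 14)(2 8 16 18 15 13 5 3 17)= [7, 11, 8, 17, 4, 3, 9, 6, 16, 0, 10, 14, 12, 5, 1, 13, 18, 2, 15]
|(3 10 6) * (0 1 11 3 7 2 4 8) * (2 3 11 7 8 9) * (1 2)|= 10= |(11)(0 2 4 9 1 7 3 10 6 8)|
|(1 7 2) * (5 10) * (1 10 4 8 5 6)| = |(1 7 2 10 6)(4 8 5)| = 15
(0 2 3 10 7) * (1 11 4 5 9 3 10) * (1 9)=(0 2 10 7)(1 11 4 5)(3 9)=[2, 11, 10, 9, 5, 1, 6, 0, 8, 3, 7, 4]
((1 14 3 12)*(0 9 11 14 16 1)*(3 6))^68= (16)(0 3 14 9 12 6 11)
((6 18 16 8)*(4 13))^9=(4 13)(6 18 16 8)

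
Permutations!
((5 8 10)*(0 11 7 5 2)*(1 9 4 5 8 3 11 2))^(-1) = ((0 2)(1 9 4 5 3 11 7 8 10))^(-1) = (0 2)(1 10 8 7 11 3 5 4 9)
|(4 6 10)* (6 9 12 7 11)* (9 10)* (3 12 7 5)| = |(3 12 5)(4 10)(6 9 7 11)| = 12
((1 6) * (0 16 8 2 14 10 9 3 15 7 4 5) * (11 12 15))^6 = (0 9 4 14 15 8 11)(2 12 16 3 5 10 7)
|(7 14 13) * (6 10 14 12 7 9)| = |(6 10 14 13 9)(7 12)| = 10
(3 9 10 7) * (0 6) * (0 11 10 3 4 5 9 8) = (0 6 11 10 7 4 5 9 3 8) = [6, 1, 2, 8, 5, 9, 11, 4, 0, 3, 7, 10]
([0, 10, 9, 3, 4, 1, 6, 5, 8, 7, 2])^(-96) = (10)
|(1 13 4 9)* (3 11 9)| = |(1 13 4 3 11 9)| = 6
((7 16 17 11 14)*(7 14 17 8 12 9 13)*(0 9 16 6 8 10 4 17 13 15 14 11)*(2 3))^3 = (0 14 7 12 4 9 11 6 16 17 15 13 8 10)(2 3)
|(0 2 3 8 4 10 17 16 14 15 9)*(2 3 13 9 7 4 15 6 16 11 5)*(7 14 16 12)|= |(0 3 8 15 14 6 12 7 4 10 17 11 5 2 13 9)|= 16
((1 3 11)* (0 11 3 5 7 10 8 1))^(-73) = (0 11)(1 7 8 5 10)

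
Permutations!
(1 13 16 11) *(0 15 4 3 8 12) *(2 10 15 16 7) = (0 16 11 1 13 7 2 10 15 4 3 8 12) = [16, 13, 10, 8, 3, 5, 6, 2, 12, 9, 15, 1, 0, 7, 14, 4, 11]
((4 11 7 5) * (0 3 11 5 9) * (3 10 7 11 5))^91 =((11)(0 10 7 9)(3 5 4))^91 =(11)(0 9 7 10)(3 5 4)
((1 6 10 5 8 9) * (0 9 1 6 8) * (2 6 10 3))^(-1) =((0 9 10 5)(1 8)(2 6 3))^(-1) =(0 5 10 9)(1 8)(2 3 6)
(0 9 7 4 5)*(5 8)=(0 9 7 4 8 5)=[9, 1, 2, 3, 8, 0, 6, 4, 5, 7]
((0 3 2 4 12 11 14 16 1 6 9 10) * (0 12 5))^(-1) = ((0 3 2 4 5)(1 6 9 10 12 11 14 16))^(-1) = (0 5 4 2 3)(1 16 14 11 12 10 9 6)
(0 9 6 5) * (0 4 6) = (0 9)(4 6 5) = [9, 1, 2, 3, 6, 4, 5, 7, 8, 0]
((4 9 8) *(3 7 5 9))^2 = ((3 7 5 9 8 4))^2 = (3 5 8)(4 7 9)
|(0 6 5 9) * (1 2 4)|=|(0 6 5 9)(1 2 4)|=12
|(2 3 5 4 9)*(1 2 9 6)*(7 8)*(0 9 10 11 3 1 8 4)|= 12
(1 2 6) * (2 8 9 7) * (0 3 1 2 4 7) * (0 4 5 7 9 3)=(1 8 3)(2 6)(4 9)(5 7)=[0, 8, 6, 1, 9, 7, 2, 5, 3, 4]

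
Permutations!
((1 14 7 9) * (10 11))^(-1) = (1 9 7 14)(10 11)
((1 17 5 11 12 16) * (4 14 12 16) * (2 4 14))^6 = (1 17 5 11 16)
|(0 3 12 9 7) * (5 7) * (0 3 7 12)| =3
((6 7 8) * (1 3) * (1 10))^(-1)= ((1 3 10)(6 7 8))^(-1)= (1 10 3)(6 8 7)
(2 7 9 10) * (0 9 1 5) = (0 9 10 2 7 1 5) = [9, 5, 7, 3, 4, 0, 6, 1, 8, 10, 2]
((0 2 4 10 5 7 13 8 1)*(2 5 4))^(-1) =((0 5 7 13 8 1)(4 10))^(-1) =(0 1 8 13 7 5)(4 10)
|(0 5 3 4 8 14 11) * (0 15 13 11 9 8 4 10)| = 12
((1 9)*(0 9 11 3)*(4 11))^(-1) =(0 3 11 4 1 9)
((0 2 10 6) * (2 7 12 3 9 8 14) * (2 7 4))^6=(14)(0 4 2 10 6)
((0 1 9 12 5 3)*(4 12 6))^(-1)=(0 3 5 12 4 6 9 1)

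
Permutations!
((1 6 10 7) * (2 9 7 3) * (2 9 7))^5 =((1 6 10 3 9 2 7))^5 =(1 2 3 6 7 9 10)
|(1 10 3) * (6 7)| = 6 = |(1 10 3)(6 7)|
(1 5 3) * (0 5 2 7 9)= (0 5 3 1 2 7 9)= [5, 2, 7, 1, 4, 3, 6, 9, 8, 0]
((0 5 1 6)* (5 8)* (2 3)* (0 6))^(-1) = (0 1 5 8)(2 3) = ((0 8 5 1)(2 3))^(-1)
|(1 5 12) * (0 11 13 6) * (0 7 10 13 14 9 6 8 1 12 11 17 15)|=|(0 17 15)(1 5 11 14 9 6 7 10 13 8)|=30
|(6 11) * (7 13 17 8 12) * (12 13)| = |(6 11)(7 12)(8 13 17)| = 6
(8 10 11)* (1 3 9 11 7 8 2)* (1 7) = (1 3 9 11 2 7 8 10) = [0, 3, 7, 9, 4, 5, 6, 8, 10, 11, 1, 2]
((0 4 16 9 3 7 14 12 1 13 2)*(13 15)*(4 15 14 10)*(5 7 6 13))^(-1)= ((0 15 5 7 10 4 16 9 3 6 13 2)(1 14 12))^(-1)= (0 2 13 6 3 9 16 4 10 7 5 15)(1 12 14)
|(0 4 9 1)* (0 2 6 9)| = 4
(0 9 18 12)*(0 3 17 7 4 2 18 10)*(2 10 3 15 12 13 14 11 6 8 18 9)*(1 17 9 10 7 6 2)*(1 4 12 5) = (0 4 7 12 15 5 1 17 6 8 18 13 14 11 2 10)(3 9) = [4, 17, 10, 9, 7, 1, 8, 12, 18, 3, 0, 2, 15, 14, 11, 5, 16, 6, 13]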